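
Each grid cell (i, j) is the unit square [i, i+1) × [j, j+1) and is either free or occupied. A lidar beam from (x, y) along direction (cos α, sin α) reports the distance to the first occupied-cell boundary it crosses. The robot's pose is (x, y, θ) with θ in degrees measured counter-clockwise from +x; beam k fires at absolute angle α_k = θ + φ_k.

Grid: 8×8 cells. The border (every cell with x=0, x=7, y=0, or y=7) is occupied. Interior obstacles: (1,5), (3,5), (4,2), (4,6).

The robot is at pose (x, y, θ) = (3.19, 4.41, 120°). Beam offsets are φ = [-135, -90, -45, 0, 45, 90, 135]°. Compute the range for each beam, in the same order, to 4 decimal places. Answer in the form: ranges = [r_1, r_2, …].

beam 1: φ=-135°, α=345°
  d=(0.9659,-0.2588)  start (3,4)  tX=0.8386 tY=1.5841  stride 1/|dx|=1.0353 1/|dy|=3.8637
    cross x-line → (4,4), t=0.8386
    cross y-line → (4,3), t=1.5841
    cross x-line → (5,3), t=1.8738
    cross x-line → (6,3), t=2.9091
    cross x-line → (7,3), t=3.9444 (wall)
  → r_1 = 3.9444
beam 2: φ=-90°, α=30°
  d=(0.8660,0.5000)  start (3,4)  tX=0.9353 tY=1.1800  stride 1/|dx|=1.1547 1/|dy|=2.0000
    cross x-line → (4,4), t=0.9353
    cross y-line → (4,5), t=1.1800
    cross x-line → (5,5), t=2.0900
    cross y-line → (5,6), t=3.1800
    cross x-line → (6,6), t=3.2447
    cross x-line → (7,6), t=4.3994 (wall)
  → r_2 = 4.3994
beam 3: φ=-45°, α=75°
  d=(0.2588,0.9659)  start (3,4)  tX=3.1296 tY=0.6108  stride 1/|dx|=3.8637 1/|dy|=1.0353
    cross y-line → (3,5), t=0.6108 (wall)
  → r_3 = 0.6108
beam 4: φ=0°, α=120°
  d=(-0.5000,0.8660)  start (3,4)  tX=0.3800 tY=0.6813  stride 1/|dx|=2.0000 1/|dy|=1.1547
    cross x-line → (2,4), t=0.3800
    cross y-line → (2,5), t=0.6813
    cross y-line → (2,6), t=1.8360
    cross x-line → (1,6), t=2.3800
    cross y-line → (1,7), t=2.9907 (wall)
  → r_4 = 2.9907
beam 5: φ=45°, α=165°
  d=(-0.9659,0.2588)  start (3,4)  tX=0.1967 tY=2.2796  stride 1/|dx|=1.0353 1/|dy|=3.8637
    cross x-line → (2,4), t=0.1967
    cross x-line → (1,4), t=1.2320
    cross x-line → (0,4), t=2.2673 (wall)
  → r_5 = 2.2673
beam 6: φ=90°, α=210°
  d=(-0.8660,-0.5000)  start (3,4)  tX=0.2194 tY=0.8200  stride 1/|dx|=1.1547 1/|dy|=2.0000
    cross x-line → (2,4), t=0.2194
    cross y-line → (2,3), t=0.8200
    cross x-line → (1,3), t=1.3741
    cross x-line → (0,3), t=2.5288 (wall)
  → r_6 = 2.5288
beam 7: φ=135°, α=255°
  d=(-0.2588,-0.9659)  start (3,4)  tX=0.7341 tY=0.4245  stride 1/|dx|=3.8637 1/|dy|=1.0353
    cross y-line → (3,3), t=0.4245
    cross x-line → (2,3), t=0.7341
    cross y-line → (2,2), t=1.4597
    cross y-line → (2,1), t=2.4950
    cross y-line → (2,0), t=3.5303 (wall)
  → r_7 = 3.5303

ranges = [3.9444, 4.3994, 0.6108, 2.9907, 2.2673, 2.5288, 3.5303]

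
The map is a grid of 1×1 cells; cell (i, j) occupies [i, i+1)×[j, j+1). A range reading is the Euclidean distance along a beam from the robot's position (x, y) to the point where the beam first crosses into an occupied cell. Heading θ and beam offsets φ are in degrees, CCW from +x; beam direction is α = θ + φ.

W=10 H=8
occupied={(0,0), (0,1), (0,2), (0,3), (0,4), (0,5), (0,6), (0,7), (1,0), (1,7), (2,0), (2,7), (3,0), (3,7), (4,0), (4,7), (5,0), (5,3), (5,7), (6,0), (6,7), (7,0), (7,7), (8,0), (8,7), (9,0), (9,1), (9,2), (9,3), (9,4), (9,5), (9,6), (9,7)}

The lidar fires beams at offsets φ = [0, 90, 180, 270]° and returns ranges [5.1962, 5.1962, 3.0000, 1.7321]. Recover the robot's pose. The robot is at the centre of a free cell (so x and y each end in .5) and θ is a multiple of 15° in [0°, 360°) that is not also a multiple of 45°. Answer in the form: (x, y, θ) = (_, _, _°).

Candidates: 47 free-cell centres × 16 headings = 752 poses. Raycast each; keep the one whose scan matches to 4 dp.
  (8.5, 3.5, 120°): beam 1 = 4.0415 ≠ 5.1962 ✗
  (3.5, 3.5, 150°): beam 1 = 2.8868 ≠ 5.1962 ✗
  (8.5, 6.5, 75°): beam 1 = 0.5176 ≠ 5.1962 ✗
  …
  (5.5, 5.5, 210°): r_1=5.1962, r_2=5.1962, r_3=3.0000, r_4=1.7321 — all match ✓
Unique over the lattice → pose = (5.5, 5.5, 210°).

(x, y, θ) = (5.5, 5.5, 210°)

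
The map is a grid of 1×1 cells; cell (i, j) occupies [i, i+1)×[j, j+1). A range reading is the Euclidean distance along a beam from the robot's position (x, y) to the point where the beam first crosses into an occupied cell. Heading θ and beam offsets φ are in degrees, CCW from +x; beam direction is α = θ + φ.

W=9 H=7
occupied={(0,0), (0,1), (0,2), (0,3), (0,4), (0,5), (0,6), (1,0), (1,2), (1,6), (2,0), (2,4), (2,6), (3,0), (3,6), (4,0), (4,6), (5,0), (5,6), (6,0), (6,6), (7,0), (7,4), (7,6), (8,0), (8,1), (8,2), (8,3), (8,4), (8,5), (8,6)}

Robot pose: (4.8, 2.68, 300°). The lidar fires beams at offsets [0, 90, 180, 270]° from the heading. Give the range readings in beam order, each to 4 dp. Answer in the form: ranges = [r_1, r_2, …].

ranges = [1.9399, 2.6400, 3.8336, 3.3600]

beam 1: φ=0°, α=300°
  dir = (cos 300°, sin 300°) = (0.5000, -0.8660); from cell (4,2)
  next x-line at t=0.4000, next y-line at t=0.7852; Δt_x=2.0000, Δt_y=1.1547
    x: enter (5,2) at t=0.4000
    y: enter (5,1) at t=0.7852
    y: enter (5,0) at t=1.9399 ← occupied
  → r_1 = 1.9399
beam 2: φ=90°, α=30°
  dir = (cos 30°, sin 30°) = (0.8660, 0.5000); from cell (4,2)
  next x-line at t=0.2309, next y-line at t=0.6400; Δt_x=1.1547, Δt_y=2.0000
    x: enter (5,2) at t=0.2309
    y: enter (5,3) at t=0.6400
    x: enter (6,3) at t=1.3856
    x: enter (7,3) at t=2.5403
    y: enter (7,4) at t=2.6400 ← occupied
  → r_2 = 2.6400
beam 3: φ=180°, α=120°
  dir = (cos 120°, sin 120°) = (-0.5000, 0.8660); from cell (4,2)
  next x-line at t=1.6000, next y-line at t=0.3695; Δt_x=2.0000, Δt_y=1.1547
    y: enter (4,3) at t=0.3695
    y: enter (4,4) at t=1.5242
    x: enter (3,4) at t=1.6000
    y: enter (3,5) at t=2.6789
    x: enter (2,5) at t=3.6000
    y: enter (2,6) at t=3.8336 ← occupied
  → r_3 = 3.8336
beam 4: φ=270°, α=210°
  dir = (cos 210°, sin 210°) = (-0.8660, -0.5000); from cell (4,2)
  next x-line at t=0.9238, next y-line at t=1.3600; Δt_x=1.1547, Δt_y=2.0000
    x: enter (3,2) at t=0.9238
    y: enter (3,1) at t=1.3600
    x: enter (2,1) at t=2.0785
    x: enter (1,1) at t=3.2332
    y: enter (1,0) at t=3.3600 ← occupied
  → r_4 = 3.3600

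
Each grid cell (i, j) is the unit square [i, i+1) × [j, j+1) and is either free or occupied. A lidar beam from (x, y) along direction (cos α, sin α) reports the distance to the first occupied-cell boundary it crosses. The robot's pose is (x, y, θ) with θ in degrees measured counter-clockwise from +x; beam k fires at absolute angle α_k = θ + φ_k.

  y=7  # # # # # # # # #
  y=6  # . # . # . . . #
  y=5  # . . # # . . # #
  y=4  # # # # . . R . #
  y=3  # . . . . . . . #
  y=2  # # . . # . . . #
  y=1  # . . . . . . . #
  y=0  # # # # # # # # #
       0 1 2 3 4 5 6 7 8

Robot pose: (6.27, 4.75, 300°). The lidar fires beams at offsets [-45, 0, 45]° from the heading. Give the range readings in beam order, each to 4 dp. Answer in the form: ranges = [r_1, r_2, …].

ranges = [3.8823, 3.4600, 1.7910]

beam 1: φ=-45°, α=255°
  direction (-0.2588, -0.9659); cell (6,4); t to first gridline: x 1.0432, y 0.7765 (then +3.8637 / +1.0353)
    (6,3) via y @ 0.7765
    (5,3) via x @ 1.0432
    (5,2) via y @ 1.8117
    (5,1) via y @ 2.8470
    (5,0) via y @ 3.8823  # hit
  → r_1 = 3.8823
beam 2: φ=0°, α=300°
  direction (0.5000, -0.8660); cell (6,4); t to first gridline: x 1.4600, y 0.8660 (then +2.0000 / +1.1547)
    (6,3) via y @ 0.8660
    (7,3) via x @ 1.4600
    (7,2) via y @ 2.0207
    (7,1) via y @ 3.1754
    (8,1) via x @ 3.4600  # hit
  → r_2 = 3.4600
beam 3: φ=45°, α=345°
  direction (0.9659, -0.2588); cell (6,4); t to first gridline: x 0.7558, y 2.8978 (then +1.0353 / +3.8637)
    (7,4) via x @ 0.7558
    (8,4) via x @ 1.7910  # hit
  → r_3 = 1.7910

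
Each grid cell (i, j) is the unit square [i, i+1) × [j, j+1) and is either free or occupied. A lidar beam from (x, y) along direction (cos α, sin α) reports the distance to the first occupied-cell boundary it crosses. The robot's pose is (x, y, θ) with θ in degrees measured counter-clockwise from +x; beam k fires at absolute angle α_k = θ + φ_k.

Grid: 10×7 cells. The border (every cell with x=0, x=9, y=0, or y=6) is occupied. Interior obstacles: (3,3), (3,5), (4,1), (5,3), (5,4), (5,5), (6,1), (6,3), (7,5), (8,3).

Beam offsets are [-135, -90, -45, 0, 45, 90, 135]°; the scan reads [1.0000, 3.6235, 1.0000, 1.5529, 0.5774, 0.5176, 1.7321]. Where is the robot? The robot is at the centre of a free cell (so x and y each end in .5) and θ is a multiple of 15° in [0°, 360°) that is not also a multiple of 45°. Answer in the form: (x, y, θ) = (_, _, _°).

(x, y, θ) = (7.5, 4.5, 15°)

Enumerate (i+0.5, j+0.5, θ) over the 30 free cells and 16 admissible headings. For each, cast all 7 beams and compare to the given ranges.
  (2.5, 2.5, 195°): beam 3 = 1.7321 ≠ 1.0000 ✗
  (6.5, 5.5, 75°): beam 1 = 5.0000 ≠ 1.0000 ✗
  (7.5, 1.5, 345°): beam 1 = 0.5774 ≠ 1.0000 ✗
  (2.5, 3.5, 195°): beam 1 = 1.7321 ≠ 1.0000 ✗
  …
  (7.5, 4.5, 15°): r_1=1.0000, r_2=3.6235, r_3=1.0000, r_4=1.5529, r_5=0.5774, r_6=0.5176, r_7=1.7321 — all match ✓
Only this pose fits every beam.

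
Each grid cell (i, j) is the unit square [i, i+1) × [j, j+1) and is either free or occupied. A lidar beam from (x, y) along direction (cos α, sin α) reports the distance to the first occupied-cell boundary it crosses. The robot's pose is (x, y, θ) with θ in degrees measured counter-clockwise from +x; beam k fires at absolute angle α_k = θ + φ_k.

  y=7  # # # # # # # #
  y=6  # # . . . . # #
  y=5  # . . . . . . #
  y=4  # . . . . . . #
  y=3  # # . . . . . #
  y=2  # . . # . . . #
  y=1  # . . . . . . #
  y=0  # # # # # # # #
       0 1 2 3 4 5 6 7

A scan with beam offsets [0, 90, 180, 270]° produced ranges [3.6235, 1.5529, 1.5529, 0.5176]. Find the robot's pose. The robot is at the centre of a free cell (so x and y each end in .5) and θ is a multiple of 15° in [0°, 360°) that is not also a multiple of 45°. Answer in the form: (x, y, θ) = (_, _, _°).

The pose lattice has 32·16 = 512 candidates. Test each by forward raycasting.
  (5.5, 4.5, 345°): beam 1 = 1.5529 ≠ 3.6235 ✗
  (4.5, 1.5, 15°): beam 1 = 2.5882 ≠ 3.6235 ✗
  (4.5, 1.5, 165°): beam 2 = 0.5176 ≠ 1.5529 ✗
  (4.5, 3.5, 75°): beam 2 = 3.6235 ≠ 1.5529 ✗
  …
  (2.5, 2.5, 105°): r_1=3.6235, r_2=1.5529, r_3=1.5529, r_4=0.5176 — all match ✓
No second candidate reproduces the full scan.

(x, y, θ) = (2.5, 2.5, 105°)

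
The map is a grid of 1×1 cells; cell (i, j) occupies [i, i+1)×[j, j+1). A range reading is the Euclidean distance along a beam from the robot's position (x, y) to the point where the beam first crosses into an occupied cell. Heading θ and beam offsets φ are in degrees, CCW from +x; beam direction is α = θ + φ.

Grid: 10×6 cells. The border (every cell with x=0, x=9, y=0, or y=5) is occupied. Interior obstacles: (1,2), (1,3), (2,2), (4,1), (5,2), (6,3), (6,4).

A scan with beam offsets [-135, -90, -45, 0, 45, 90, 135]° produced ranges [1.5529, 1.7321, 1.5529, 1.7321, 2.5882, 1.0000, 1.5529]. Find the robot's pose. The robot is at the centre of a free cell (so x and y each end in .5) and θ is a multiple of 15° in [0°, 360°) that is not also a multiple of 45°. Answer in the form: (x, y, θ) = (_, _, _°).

Enumerate (i+0.5, j+0.5, θ) over the 25 free cells and 16 admissible headings. For each, cast all 7 beams and compare to the given ranges.
  (7.5, 2.5, 300°): beam 2 = 2.8868 ≠ 1.7321 ✗
  (8.5, 4.5, 165°): beam 1 = 0.5774 ≠ 1.5529 ✗
  (2.5, 3.5, 120°): beam 1 = 2.5882 ≠ 1.5529 ✗
  …
  (7.5, 2.5, 30°): r_1=1.5529, r_2=1.7321, r_3=1.5529, r_4=1.7321, r_5=2.5882, r_6=1.0000, r_7=1.5529 — all match ✓
Unique over the lattice → pose = (7.5, 2.5, 30°).

(x, y, θ) = (7.5, 2.5, 30°)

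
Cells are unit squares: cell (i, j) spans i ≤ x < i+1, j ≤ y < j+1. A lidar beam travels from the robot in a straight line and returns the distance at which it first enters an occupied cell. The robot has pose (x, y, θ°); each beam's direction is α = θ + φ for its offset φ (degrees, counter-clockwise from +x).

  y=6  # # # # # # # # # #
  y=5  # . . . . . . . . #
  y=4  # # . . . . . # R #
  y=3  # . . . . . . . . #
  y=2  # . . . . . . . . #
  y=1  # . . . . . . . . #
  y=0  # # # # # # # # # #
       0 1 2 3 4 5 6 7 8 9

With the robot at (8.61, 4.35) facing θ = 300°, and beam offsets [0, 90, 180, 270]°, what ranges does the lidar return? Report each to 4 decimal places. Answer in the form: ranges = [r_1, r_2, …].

beam 1: φ=0°, α=300°
  d=(0.5000,-0.8660)  start (8,4)  tX=0.7800 tY=0.4041  stride 1/|dx|=2.0000 1/|dy|=1.1547
    cross y-line → (8,3), t=0.4041
    cross x-line → (9,3), t=0.7800 (wall)
  → r_1 = 0.7800
beam 2: φ=90°, α=30°
  d=(0.8660,0.5000)  start (8,4)  tX=0.4503 tY=1.3000  stride 1/|dx|=1.1547 1/|dy|=2.0000
    cross x-line → (9,4), t=0.4503 (wall)
  → r_2 = 0.4503
beam 3: φ=180°, α=120°
  d=(-0.5000,0.8660)  start (8,4)  tX=1.2200 tY=0.7506  stride 1/|dx|=2.0000 1/|dy|=1.1547
    cross y-line → (8,5), t=0.7506
    cross x-line → (7,5), t=1.2200
    cross y-line → (7,6), t=1.9053 (wall)
  → r_3 = 1.9053
beam 4: φ=270°, α=210°
  d=(-0.8660,-0.5000)  start (8,4)  tX=0.7044 tY=0.7000  stride 1/|dx|=1.1547 1/|dy|=2.0000
    cross y-line → (8,3), t=0.7000
    cross x-line → (7,3), t=0.7044
    cross x-line → (6,3), t=1.8591
    cross y-line → (6,2), t=2.7000
    cross x-line → (5,2), t=3.0138
    cross x-line → (4,2), t=4.1685
    cross y-line → (4,1), t=4.7000
    cross x-line → (3,1), t=5.3232
    cross x-line → (2,1), t=6.4779
    cross y-line → (2,0), t=6.7000 (wall)
  → r_4 = 6.7000

ranges = [0.7800, 0.4503, 1.9053, 6.7000]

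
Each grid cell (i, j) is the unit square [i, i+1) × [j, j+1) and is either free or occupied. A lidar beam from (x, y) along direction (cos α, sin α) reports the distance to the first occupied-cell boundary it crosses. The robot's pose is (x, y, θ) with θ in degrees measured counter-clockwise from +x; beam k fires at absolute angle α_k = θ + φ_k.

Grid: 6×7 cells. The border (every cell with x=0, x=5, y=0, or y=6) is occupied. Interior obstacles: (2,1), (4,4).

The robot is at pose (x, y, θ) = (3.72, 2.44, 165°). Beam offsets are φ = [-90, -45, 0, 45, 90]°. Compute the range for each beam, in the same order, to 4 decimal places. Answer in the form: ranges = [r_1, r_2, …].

ranges = [1.6150, 4.1107, 2.8160, 0.8800, 1.4908]

beam 1: φ=-90°, α=75°
  dir = (cos 75°, sin 75°) = (0.2588, 0.9659); from cell (3,2)
  next x-line at t=1.0818, next y-line at t=0.5798; Δt_x=3.8637, Δt_y=1.0353
    y: enter (3,3) at t=0.5798
    x: enter (4,3) at t=1.0818
    y: enter (4,4) at t=1.6150 ← occupied
  → r_1 = 1.6150
beam 2: φ=-45°, α=120°
  dir = (cos 120°, sin 120°) = (-0.5000, 0.8660); from cell (3,2)
  next x-line at t=1.4400, next y-line at t=0.6466; Δt_x=2.0000, Δt_y=1.1547
    y: enter (3,3) at t=0.6466
    x: enter (2,3) at t=1.4400
    y: enter (2,4) at t=1.8013
    y: enter (2,5) at t=2.9560
    x: enter (1,5) at t=3.4400
    y: enter (1,6) at t=4.1107 ← occupied
  → r_2 = 4.1107
beam 3: φ=0°, α=165°
  dir = (cos 165°, sin 165°) = (-0.9659, 0.2588); from cell (3,2)
  next x-line at t=0.7454, next y-line at t=2.1637; Δt_x=1.0353, Δt_y=3.8637
    x: enter (2,2) at t=0.7454
    x: enter (1,2) at t=1.7807
    y: enter (1,3) at t=2.1637
    x: enter (0,3) at t=2.8160 ← occupied
  → r_3 = 2.8160
beam 4: φ=45°, α=210°
  dir = (cos 210°, sin 210°) = (-0.8660, -0.5000); from cell (3,2)
  next x-line at t=0.8314, next y-line at t=0.8800; Δt_x=1.1547, Δt_y=2.0000
    x: enter (2,2) at t=0.8314
    y: enter (2,1) at t=0.8800 ← occupied
  → r_4 = 0.8800
beam 5: φ=90°, α=255°
  dir = (cos 255°, sin 255°) = (-0.2588, -0.9659); from cell (3,2)
  next x-line at t=2.7819, next y-line at t=0.4555; Δt_x=3.8637, Δt_y=1.0353
    y: enter (3,1) at t=0.4555
    y: enter (3,0) at t=1.4908 ← occupied
  → r_5 = 1.4908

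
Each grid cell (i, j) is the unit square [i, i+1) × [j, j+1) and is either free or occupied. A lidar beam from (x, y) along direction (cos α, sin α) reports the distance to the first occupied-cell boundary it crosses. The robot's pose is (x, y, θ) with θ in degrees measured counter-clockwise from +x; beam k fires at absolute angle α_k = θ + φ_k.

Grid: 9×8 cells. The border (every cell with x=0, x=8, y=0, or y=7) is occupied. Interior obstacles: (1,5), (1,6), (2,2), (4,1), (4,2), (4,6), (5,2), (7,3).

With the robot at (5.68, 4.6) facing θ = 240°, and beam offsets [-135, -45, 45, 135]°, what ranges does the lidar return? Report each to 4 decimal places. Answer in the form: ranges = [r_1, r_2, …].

beam 1: φ=-135°, α=105°
  cosα=-0.2588 sinα=0.9659 | (5,4) | tMaxX 2.6273 tMaxY 0.4141 | tΔX 3.8637 tΔY 1.0353
    t=0.4141 [y] (5,5)
    t=1.4494 [y] (5,6)
    t=2.4847 [y] (5,7) — stop
  → r_1 = 2.4847
beam 2: φ=-45°, α=195°
  cosα=-0.9659 sinα=-0.2588 | (5,4) | tMaxX 0.7040 tMaxY 2.3182 | tΔX 1.0353 tΔY 3.8637
    t=0.7040 [x] (4,4)
    t=1.7393 [x] (3,4)
    t=2.3182 [y] (3,3)
    t=2.7745 [x] (2,3)
    t=3.8098 [x] (1,3)
    t=4.8451 [x] (0,3) — stop
  → r_2 = 4.8451
beam 3: φ=45°, α=285°
  cosα=0.2588 sinα=-0.9659 | (5,4) | tMaxX 1.2364 tMaxY 0.6212 | tΔX 3.8637 tΔY 1.0353
    t=0.6212 [y] (5,3)
    t=1.2364 [x] (6,3)
    t=1.6564 [y] (6,2)
    t=2.6917 [y] (6,1)
    t=3.7270 [y] (6,0) — stop
  → r_3 = 3.7270
beam 4: φ=135°, α=15°
  cosα=0.9659 sinα=0.2588 | (5,4) | tMaxX 0.3313 tMaxY 1.5455 | tΔX 1.0353 tΔY 3.8637
    t=0.3313 [x] (6,4)
    t=1.3666 [x] (7,4)
    t=1.5455 [y] (7,5)
    t=2.4018 [x] (8,5) — stop
  → r_4 = 2.4018

ranges = [2.4847, 4.8451, 3.7270, 2.4018]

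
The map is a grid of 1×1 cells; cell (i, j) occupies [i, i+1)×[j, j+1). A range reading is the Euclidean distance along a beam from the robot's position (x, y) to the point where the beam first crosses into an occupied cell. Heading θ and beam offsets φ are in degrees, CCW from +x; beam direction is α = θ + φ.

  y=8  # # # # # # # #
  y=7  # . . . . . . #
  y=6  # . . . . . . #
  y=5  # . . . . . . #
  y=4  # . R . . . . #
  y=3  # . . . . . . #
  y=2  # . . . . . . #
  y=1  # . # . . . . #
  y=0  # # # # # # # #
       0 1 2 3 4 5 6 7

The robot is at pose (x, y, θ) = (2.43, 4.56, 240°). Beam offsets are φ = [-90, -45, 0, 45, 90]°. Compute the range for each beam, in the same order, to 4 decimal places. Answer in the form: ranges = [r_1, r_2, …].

ranges = [1.6512, 1.4804, 2.8600, 3.6856, 5.2770]

beam 1: φ=-90°, α=150°
  cosα=-0.8660 sinα=0.5000 | (2,4) | tMaxX 0.4965 tMaxY 0.8800 | tΔX 1.1547 tΔY 2.0000
    t=0.4965 [x] (1,4)
    t=0.8800 [y] (1,5)
    t=1.6512 [x] (0,5) — stop
  → r_1 = 1.6512
beam 2: φ=-45°, α=195°
  cosα=-0.9659 sinα=-0.2588 | (2,4) | tMaxX 0.4452 tMaxY 2.1637 | tΔX 1.0353 tΔY 3.8637
    t=0.4452 [x] (1,4)
    t=1.4804 [x] (0,4) — stop
  → r_2 = 1.4804
beam 3: φ=0°, α=240°
  cosα=-0.5000 sinα=-0.8660 | (2,4) | tMaxX 0.8600 tMaxY 0.6466 | tΔX 2.0000 tΔY 1.1547
    t=0.6466 [y] (2,3)
    t=0.8600 [x] (1,3)
    t=1.8013 [y] (1,2)
    t=2.8600 [x] (0,2) — stop
  → r_3 = 2.8600
beam 4: φ=45°, α=285°
  cosα=0.2588 sinα=-0.9659 | (2,4) | tMaxX 2.2023 tMaxY 0.5798 | tΔX 3.8637 tΔY 1.0353
    t=0.5798 [y] (2,3)
    t=1.6150 [y] (2,2)
    t=2.2023 [x] (3,2)
    t=2.6503 [y] (3,1)
    t=3.6856 [y] (3,0) — stop
  → r_4 = 3.6856
beam 5: φ=90°, α=330°
  cosα=0.8660 sinα=-0.5000 | (2,4) | tMaxX 0.6582 tMaxY 1.1200 | tΔX 1.1547 tΔY 2.0000
    t=0.6582 [x] (3,4)
    t=1.1200 [y] (3,3)
    t=1.8129 [x] (4,3)
    t=2.9676 [x] (5,3)
    t=3.1200 [y] (5,2)
    t=4.1223 [x] (6,2)
    t=5.1200 [y] (6,1)
    t=5.2770 [x] (7,1) — stop
  → r_5 = 5.2770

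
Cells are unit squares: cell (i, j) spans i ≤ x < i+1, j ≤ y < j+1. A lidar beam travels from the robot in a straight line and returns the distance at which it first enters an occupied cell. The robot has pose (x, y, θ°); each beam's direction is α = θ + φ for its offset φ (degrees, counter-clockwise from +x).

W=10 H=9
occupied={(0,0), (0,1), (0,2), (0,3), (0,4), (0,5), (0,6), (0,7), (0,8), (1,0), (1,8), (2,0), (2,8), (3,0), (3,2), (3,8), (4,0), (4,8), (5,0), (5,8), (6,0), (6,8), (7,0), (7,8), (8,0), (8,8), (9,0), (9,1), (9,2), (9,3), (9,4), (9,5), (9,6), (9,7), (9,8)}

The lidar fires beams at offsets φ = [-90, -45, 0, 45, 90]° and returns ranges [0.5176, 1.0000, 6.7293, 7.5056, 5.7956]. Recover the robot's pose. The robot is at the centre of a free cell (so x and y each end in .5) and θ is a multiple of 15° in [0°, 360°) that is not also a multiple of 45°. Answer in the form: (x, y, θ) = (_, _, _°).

The pose lattice has 55·16 = 880 candidates. Test each by forward raycasting.
  (1.5, 2.5, 210°): beam 1 = 1.0000 ≠ 0.5176 ✗
  (2.5, 2.5, 120°): beam 1 = 0.5774 ≠ 0.5176 ✗
  (6.5, 7.5, 60°): beam 1 = 2.8868 ≠ 0.5176 ✗
  …
  (7.5, 7.5, 195°): r_1=0.5176, r_2=1.0000, r_3=6.7293, r_4=7.5056, r_5=5.7956 — all match ✓
No second candidate reproduces the full scan.

(x, y, θ) = (7.5, 7.5, 195°)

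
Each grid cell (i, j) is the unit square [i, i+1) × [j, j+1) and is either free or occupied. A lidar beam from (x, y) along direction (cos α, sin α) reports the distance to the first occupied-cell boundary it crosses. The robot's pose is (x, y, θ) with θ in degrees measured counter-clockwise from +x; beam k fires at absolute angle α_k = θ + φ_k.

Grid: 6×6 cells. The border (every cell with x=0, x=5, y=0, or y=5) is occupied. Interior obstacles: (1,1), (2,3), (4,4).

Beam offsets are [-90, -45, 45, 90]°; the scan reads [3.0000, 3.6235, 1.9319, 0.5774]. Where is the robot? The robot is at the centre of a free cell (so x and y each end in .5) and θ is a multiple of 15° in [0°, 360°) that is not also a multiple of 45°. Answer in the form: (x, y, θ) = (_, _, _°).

Candidates: 13 free-cell centres × 16 headings = 208 poses. Raycast each; keep the one whose scan matches to 4 dp.
  (4.5, 3.5, 285°): beam 1 = 1.5529 ≠ 3.0000 ✗
  (3.5, 2.5, 240°): beam 1 = 1.0000 ≠ 3.0000 ✗
  (4.5, 3.5, 195°): beam 1 = 0.5176 ≠ 3.0000 ✗
  (4.5, 1.5, 75°): beam 1 = 0.5176 ≠ 3.0000 ✗
  …
  (1.5, 2.5, 60°): r_1=3.0000, r_2=3.6235, r_3=1.9319, r_4=0.5774 — all match ✓
No second candidate reproduces the full scan.

(x, y, θ) = (1.5, 2.5, 60°)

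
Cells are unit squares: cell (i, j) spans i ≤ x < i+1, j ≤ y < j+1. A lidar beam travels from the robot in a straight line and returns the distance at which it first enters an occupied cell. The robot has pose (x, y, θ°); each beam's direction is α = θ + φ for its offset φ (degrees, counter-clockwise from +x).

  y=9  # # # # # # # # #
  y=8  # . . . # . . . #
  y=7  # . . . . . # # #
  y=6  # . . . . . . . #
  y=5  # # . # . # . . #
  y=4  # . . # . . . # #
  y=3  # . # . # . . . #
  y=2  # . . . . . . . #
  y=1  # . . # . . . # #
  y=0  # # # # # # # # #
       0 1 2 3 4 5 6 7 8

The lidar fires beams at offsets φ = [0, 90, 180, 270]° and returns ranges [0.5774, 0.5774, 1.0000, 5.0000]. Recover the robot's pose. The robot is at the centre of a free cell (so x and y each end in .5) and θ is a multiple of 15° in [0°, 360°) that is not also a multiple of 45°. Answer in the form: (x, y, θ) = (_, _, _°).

Enumerate (i+0.5, j+0.5, θ) over the 44 free cells and 16 admissible headings. For each, cast all 4 beams and compare to the given ranges.
  (1.5, 1.5, 120°): beam 1 = 1.0000 ≠ 0.5774 ✗
  (6.5, 5.5, 195°): beam 1 = 0.5176 ≠ 0.5774 ✗
  (7.5, 6.5, 150°): beam 1 = 1.0000 ≠ 0.5774 ✗
  (7.5, 2.5, 210°): beam 1 = 3.0000 ≠ 0.5774 ✗
  …
  (1.5, 8.5, 60°): r_1=0.5774, r_2=0.5774, r_3=1.0000, r_4=5.0000 — all match ✓
Unique over the lattice → pose = (1.5, 8.5, 60°).

(x, y, θ) = (1.5, 8.5, 60°)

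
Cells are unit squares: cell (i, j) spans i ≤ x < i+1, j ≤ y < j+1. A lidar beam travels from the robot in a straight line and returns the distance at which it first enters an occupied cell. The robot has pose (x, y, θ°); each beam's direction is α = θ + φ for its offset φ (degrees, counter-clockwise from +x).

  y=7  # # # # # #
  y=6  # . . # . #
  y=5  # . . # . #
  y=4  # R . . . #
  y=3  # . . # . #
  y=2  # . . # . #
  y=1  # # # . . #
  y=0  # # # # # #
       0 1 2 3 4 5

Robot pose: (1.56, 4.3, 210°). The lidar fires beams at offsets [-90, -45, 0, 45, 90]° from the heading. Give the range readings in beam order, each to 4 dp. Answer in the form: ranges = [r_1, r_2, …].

ranges = [1.1200, 0.5798, 0.6466, 2.1637, 2.6558]

beam 1: φ=-90°, α=120°
  d=(-0.5000,0.8660)  start (1,4)  tX=1.1200 tY=0.8083  stride 1/|dx|=2.0000 1/|dy|=1.1547
    cross y-line → (1,5), t=0.8083
    cross x-line → (0,5), t=1.1200 (wall)
  → r_1 = 1.1200
beam 2: φ=-45°, α=165°
  d=(-0.9659,0.2588)  start (1,4)  tX=0.5798 tY=2.7046  stride 1/|dx|=1.0353 1/|dy|=3.8637
    cross x-line → (0,4), t=0.5798 (wall)
  → r_2 = 0.5798
beam 3: φ=0°, α=210°
  d=(-0.8660,-0.5000)  start (1,4)  tX=0.6466 tY=0.6000  stride 1/|dx|=1.1547 1/|dy|=2.0000
    cross y-line → (1,3), t=0.6000
    cross x-line → (0,3), t=0.6466 (wall)
  → r_3 = 0.6466
beam 4: φ=45°, α=255°
  d=(-0.2588,-0.9659)  start (1,4)  tX=2.1637 tY=0.3106  stride 1/|dx|=3.8637 1/|dy|=1.0353
    cross y-line → (1,3), t=0.3106
    cross y-line → (1,2), t=1.3459
    cross x-line → (0,2), t=2.1637 (wall)
  → r_4 = 2.1637
beam 5: φ=90°, α=300°
  d=(0.5000,-0.8660)  start (1,4)  tX=0.8800 tY=0.3464  stride 1/|dx|=2.0000 1/|dy|=1.1547
    cross y-line → (1,3), t=0.3464
    cross x-line → (2,3), t=0.8800
    cross y-line → (2,2), t=1.5011
    cross y-line → (2,1), t=2.6558 (wall)
  → r_5 = 2.6558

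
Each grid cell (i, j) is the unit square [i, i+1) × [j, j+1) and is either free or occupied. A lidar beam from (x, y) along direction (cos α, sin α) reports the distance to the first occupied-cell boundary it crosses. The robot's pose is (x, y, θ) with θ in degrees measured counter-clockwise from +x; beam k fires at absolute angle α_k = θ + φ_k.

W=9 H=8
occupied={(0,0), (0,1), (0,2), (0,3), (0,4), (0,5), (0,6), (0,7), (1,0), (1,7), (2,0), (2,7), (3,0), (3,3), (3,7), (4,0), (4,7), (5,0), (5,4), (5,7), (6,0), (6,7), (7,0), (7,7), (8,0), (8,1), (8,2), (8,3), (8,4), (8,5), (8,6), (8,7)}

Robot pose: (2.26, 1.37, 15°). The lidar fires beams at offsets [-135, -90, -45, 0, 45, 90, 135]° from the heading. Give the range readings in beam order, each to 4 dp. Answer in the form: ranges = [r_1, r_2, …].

beam 1: φ=-135°, α=240°
  dir = (cos 240°, sin 240°) = (-0.5000, -0.8660); from cell (2,1)
  next x-line at t=0.5200, next y-line at t=0.4272; Δt_x=2.0000, Δt_y=1.1547
    y: enter (2,0) at t=0.4272 ← occupied
  → r_1 = 0.4272
beam 2: φ=-90°, α=285°
  dir = (cos 285°, sin 285°) = (0.2588, -0.9659); from cell (2,1)
  next x-line at t=2.8591, next y-line at t=0.3831; Δt_x=3.8637, Δt_y=1.0353
    y: enter (2,0) at t=0.3831 ← occupied
  → r_2 = 0.3831
beam 3: φ=-45°, α=330°
  dir = (cos 330°, sin 330°) = (0.8660, -0.5000); from cell (2,1)
  next x-line at t=0.8545, next y-line at t=0.7400; Δt_x=1.1547, Δt_y=2.0000
    y: enter (2,0) at t=0.7400 ← occupied
  → r_3 = 0.7400
beam 4: φ=0°, α=15°
  dir = (cos 15°, sin 15°) = (0.9659, 0.2588); from cell (2,1)
  next x-line at t=0.7661, next y-line at t=2.4341; Δt_x=1.0353, Δt_y=3.8637
    x: enter (3,1) at t=0.7661
    x: enter (4,1) at t=1.8014
    y: enter (4,2) at t=2.4341
    x: enter (5,2) at t=2.8367
    x: enter (6,2) at t=3.8719
    x: enter (7,2) at t=4.9072
    x: enter (8,2) at t=5.9425 ← occupied
  → r_4 = 5.9425
beam 5: φ=45°, α=60°
  dir = (cos 60°, sin 60°) = (0.5000, 0.8660); from cell (2,1)
  next x-line at t=1.4800, next y-line at t=0.7275; Δt_x=2.0000, Δt_y=1.1547
    y: enter (2,2) at t=0.7275
    x: enter (3,2) at t=1.4800
    y: enter (3,3) at t=1.8822 ← occupied
  → r_5 = 1.8822
beam 6: φ=90°, α=105°
  dir = (cos 105°, sin 105°) = (-0.2588, 0.9659); from cell (2,1)
  next x-line at t=1.0046, next y-line at t=0.6522; Δt_x=3.8637, Δt_y=1.0353
    y: enter (2,2) at t=0.6522
    x: enter (1,2) at t=1.0046
    y: enter (1,3) at t=1.6875
    y: enter (1,4) at t=2.7228
    y: enter (1,5) at t=3.7581
    y: enter (1,6) at t=4.7933
    x: enter (0,6) at t=4.8683 ← occupied
  → r_6 = 4.8683
beam 7: φ=135°, α=150°
  dir = (cos 150°, sin 150°) = (-0.8660, 0.5000); from cell (2,1)
  next x-line at t=0.3002, next y-line at t=1.2600; Δt_x=1.1547, Δt_y=2.0000
    x: enter (1,1) at t=0.3002
    y: enter (1,2) at t=1.2600
    x: enter (0,2) at t=1.4549 ← occupied
  → r_7 = 1.4549

ranges = [0.4272, 0.3831, 0.7400, 5.9425, 1.8822, 4.8683, 1.4549]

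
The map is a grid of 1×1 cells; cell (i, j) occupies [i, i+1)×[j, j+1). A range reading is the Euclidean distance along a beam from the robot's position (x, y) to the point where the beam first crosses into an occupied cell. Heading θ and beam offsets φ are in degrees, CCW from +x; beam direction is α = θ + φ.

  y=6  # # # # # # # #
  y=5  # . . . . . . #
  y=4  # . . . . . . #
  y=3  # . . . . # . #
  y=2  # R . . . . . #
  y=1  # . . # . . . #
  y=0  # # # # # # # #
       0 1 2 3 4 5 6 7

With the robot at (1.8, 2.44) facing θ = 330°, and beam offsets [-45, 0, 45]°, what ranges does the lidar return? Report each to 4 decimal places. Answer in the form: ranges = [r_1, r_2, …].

ranges = [1.4908, 1.3856, 3.3129]

beam 1: φ=-45°, α=285°
  dir = (cos 285°, sin 285°) = (0.2588, -0.9659); from cell (1,2)
  next x-line at t=0.7727, next y-line at t=0.4555; Δt_x=3.8637, Δt_y=1.0353
    y: enter (1,1) at t=0.4555
    x: enter (2,1) at t=0.7727
    y: enter (2,0) at t=1.4908 ← occupied
  → r_1 = 1.4908
beam 2: φ=0°, α=330°
  dir = (cos 330°, sin 330°) = (0.8660, -0.5000); from cell (1,2)
  next x-line at t=0.2309, next y-line at t=0.8800; Δt_x=1.1547, Δt_y=2.0000
    x: enter (2,2) at t=0.2309
    y: enter (2,1) at t=0.8800
    x: enter (3,1) at t=1.3856 ← occupied
  → r_2 = 1.3856
beam 3: φ=45°, α=15°
  dir = (cos 15°, sin 15°) = (0.9659, 0.2588); from cell (1,2)
  next x-line at t=0.2071, next y-line at t=2.1637; Δt_x=1.0353, Δt_y=3.8637
    x: enter (2,2) at t=0.2071
    x: enter (3,2) at t=1.2423
    y: enter (3,3) at t=2.1637
    x: enter (4,3) at t=2.2776
    x: enter (5,3) at t=3.3129 ← occupied
  → r_3 = 3.3129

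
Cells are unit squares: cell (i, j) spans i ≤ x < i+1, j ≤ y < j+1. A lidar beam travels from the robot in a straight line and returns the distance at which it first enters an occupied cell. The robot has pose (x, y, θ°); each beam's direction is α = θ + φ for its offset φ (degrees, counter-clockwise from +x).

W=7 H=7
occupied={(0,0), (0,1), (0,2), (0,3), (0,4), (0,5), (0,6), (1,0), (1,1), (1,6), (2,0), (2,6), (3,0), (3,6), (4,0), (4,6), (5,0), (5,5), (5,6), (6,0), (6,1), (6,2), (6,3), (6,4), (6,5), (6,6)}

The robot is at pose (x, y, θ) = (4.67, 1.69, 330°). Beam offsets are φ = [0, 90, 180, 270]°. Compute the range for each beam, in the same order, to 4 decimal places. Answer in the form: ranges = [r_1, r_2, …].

beam 1: φ=0°, α=330°
  d=(0.8660,-0.5000)  start (4,1)  tX=0.3811 tY=1.3800  stride 1/|dx|=1.1547 1/|dy|=2.0000
    cross x-line → (5,1), t=0.3811
    cross y-line → (5,0), t=1.3800 (wall)
  → r_1 = 1.3800
beam 2: φ=90°, α=60°
  d=(0.5000,0.8660)  start (4,1)  tX=0.6600 tY=0.3580  stride 1/|dx|=2.0000 1/|dy|=1.1547
    cross y-line → (4,2), t=0.3580
    cross x-line → (5,2), t=0.6600
    cross y-line → (5,3), t=1.5127
    cross x-line → (6,3), t=2.6600 (wall)
  → r_2 = 2.6600
beam 3: φ=180°, α=150°
  d=(-0.8660,0.5000)  start (4,1)  tX=0.7736 tY=0.6200  stride 1/|dx|=1.1547 1/|dy|=2.0000
    cross y-line → (4,2), t=0.6200
    cross x-line → (3,2), t=0.7736
    cross x-line → (2,2), t=1.9283
    cross y-line → (2,3), t=2.6200
    cross x-line → (1,3), t=3.0831
    cross x-line → (0,3), t=4.2378 (wall)
  → r_3 = 4.2378
beam 4: φ=270°, α=240°
  d=(-0.5000,-0.8660)  start (4,1)  tX=1.3400 tY=0.7967  stride 1/|dx|=2.0000 1/|dy|=1.1547
    cross y-line → (4,0), t=0.7967 (wall)
  → r_4 = 0.7967

ranges = [1.3800, 2.6600, 4.2378, 0.7967]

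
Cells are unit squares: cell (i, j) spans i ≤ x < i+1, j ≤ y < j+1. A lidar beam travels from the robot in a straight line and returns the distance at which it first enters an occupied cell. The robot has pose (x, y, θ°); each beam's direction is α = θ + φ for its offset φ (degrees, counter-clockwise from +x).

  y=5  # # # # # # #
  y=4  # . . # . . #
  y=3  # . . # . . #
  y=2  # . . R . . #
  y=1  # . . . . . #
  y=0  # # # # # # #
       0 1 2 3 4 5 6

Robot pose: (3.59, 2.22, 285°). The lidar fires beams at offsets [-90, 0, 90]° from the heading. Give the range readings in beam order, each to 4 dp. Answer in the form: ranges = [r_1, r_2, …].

ranges = [2.6814, 1.2630, 2.4950]

beam 1: φ=-90°, α=195°
  cosα=-0.9659 sinα=-0.2588 | (3,2) | tMaxX 0.6108 tMaxY 0.8500 | tΔX 1.0353 tΔY 3.8637
    t=0.6108 [x] (2,2)
    t=0.8500 [y] (2,1)
    t=1.6461 [x] (1,1)
    t=2.6814 [x] (0,1) — stop
  → r_1 = 2.6814
beam 2: φ=0°, α=285°
  cosα=0.2588 sinα=-0.9659 | (3,2) | tMaxX 1.5841 tMaxY 0.2278 | tΔX 3.8637 tΔY 1.0353
    t=0.2278 [y] (3,1)
    t=1.2630 [y] (3,0) — stop
  → r_2 = 1.2630
beam 3: φ=90°, α=15°
  cosα=0.9659 sinα=0.2588 | (3,2) | tMaxX 0.4245 tMaxY 3.0137 | tΔX 1.0353 tΔY 3.8637
    t=0.4245 [x] (4,2)
    t=1.4597 [x] (5,2)
    t=2.4950 [x] (6,2) — stop
  → r_3 = 2.4950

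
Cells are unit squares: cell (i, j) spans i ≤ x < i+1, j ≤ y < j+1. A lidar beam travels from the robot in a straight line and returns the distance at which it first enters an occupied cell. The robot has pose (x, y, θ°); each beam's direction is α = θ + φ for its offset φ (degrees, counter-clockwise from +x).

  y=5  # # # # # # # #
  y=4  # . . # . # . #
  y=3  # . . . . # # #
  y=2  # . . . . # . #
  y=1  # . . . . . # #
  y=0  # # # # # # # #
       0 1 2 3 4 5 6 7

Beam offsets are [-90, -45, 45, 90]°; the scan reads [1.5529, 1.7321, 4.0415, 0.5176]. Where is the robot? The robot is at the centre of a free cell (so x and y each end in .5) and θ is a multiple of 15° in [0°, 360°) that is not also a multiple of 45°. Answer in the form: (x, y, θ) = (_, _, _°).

(x, y, θ) = (2.5, 4.5, 255°)

The pose lattice has 18·16 = 288 candidates. Test each by forward raycasting.
  (4.5, 3.5, 255°): beam 1 = 3.6235 ≠ 1.5529 ✗
  (1.5, 2.5, 60°): beam 1 = 3.0000 ≠ 1.5529 ✗
  (1.5, 2.5, 30°): beam 1 = 1.7321 ≠ 1.5529 ✗
  (3.5, 1.5, 210°): beam 1 = 4.0415 ≠ 1.5529 ✗
  …
  (2.5, 4.5, 255°): r_1=1.5529, r_2=1.7321, r_3=4.0415, r_4=0.5176 — all match ✓
No second candidate reproduces the full scan.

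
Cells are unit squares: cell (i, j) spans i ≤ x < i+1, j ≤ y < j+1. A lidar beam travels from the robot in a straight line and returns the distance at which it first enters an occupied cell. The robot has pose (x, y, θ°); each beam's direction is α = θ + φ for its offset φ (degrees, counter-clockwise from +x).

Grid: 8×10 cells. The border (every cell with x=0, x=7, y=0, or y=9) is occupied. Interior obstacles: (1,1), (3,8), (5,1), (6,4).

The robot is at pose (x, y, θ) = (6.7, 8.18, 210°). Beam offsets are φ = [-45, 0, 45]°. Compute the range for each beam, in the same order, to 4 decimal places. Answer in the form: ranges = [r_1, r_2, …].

beam 1: φ=-45°, α=165°
  direction (-0.9659, 0.2588); cell (6,8); t to first gridline: x 0.7247, y 3.1682 (then +1.0353 / +3.8637)
    (5,8) via x @ 0.7247
    (4,8) via x @ 1.7600
    (3,8) via x @ 2.7952  # hit
  → r_1 = 2.7952
beam 2: φ=0°, α=210°
  direction (-0.8660, -0.5000); cell (6,8); t to first gridline: x 0.8083, y 0.3600 (then +1.1547 / +2.0000)
    (6,7) via y @ 0.3600
    (5,7) via x @ 0.8083
    (4,7) via x @ 1.9630
    (4,6) via y @ 2.3600
    (3,6) via x @ 3.1177
    (2,6) via x @ 4.2724
    (2,5) via y @ 4.3600
    (1,5) via x @ 5.4271
    (1,4) via y @ 6.3600
    (0,4) via x @ 6.5818  # hit
  → r_2 = 6.5818
beam 3: φ=45°, α=255°
  direction (-0.2588, -0.9659); cell (6,8); t to first gridline: x 2.7046, y 0.1863 (then +3.8637 / +1.0353)
    (6,7) via y @ 0.1863
    (6,6) via y @ 1.2216
    (6,5) via y @ 2.2569
    (5,5) via x @ 2.7046
    (5,4) via y @ 3.2922
    (5,3) via y @ 4.3275
    (5,2) via y @ 5.3627
    (5,1) via y @ 6.3980  # hit
  → r_3 = 6.3980

ranges = [2.7952, 6.5818, 6.3980]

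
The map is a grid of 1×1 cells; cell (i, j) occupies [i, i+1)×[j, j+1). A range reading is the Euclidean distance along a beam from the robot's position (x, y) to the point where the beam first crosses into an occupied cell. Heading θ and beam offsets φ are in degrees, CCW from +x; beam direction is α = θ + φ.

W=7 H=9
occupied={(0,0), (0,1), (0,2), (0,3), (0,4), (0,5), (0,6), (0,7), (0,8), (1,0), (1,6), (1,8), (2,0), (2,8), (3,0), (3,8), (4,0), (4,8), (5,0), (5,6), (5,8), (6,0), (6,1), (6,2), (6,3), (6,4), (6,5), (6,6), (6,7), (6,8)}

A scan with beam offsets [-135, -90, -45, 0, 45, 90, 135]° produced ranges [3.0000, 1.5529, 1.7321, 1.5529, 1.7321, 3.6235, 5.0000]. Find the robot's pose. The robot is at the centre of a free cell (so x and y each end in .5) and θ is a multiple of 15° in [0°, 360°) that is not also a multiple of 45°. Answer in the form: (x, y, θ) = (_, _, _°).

(x, y, θ) = (4.5, 2.5, 345°)

The pose lattice has 33·16 = 528 candidates. Test each by forward raycasting.
  (2.5, 3.5, 165°): beam 1 = 4.0415 ≠ 3.0000 ✗
  (1.5, 7.5, 165°): beam 1 = 1.0000 ≠ 3.0000 ✗
  (2.5, 1.5, 60°): beam 1 = 0.5176 ≠ 3.0000 ✗
  (3.5, 4.5, 15°): beam 1 = 4.0415 ≠ 3.0000 ✗
  (1.5, 1.5, 210°): beam 1 = 6.7293 ≠ 3.0000 ✗
  …
  (4.5, 2.5, 345°): r_1=3.0000, r_2=1.5529, r_3=1.7321, r_4=1.5529, r_5=1.7321, r_6=3.6235, r_7=5.0000 — all match ✓
No second candidate reproduces the full scan.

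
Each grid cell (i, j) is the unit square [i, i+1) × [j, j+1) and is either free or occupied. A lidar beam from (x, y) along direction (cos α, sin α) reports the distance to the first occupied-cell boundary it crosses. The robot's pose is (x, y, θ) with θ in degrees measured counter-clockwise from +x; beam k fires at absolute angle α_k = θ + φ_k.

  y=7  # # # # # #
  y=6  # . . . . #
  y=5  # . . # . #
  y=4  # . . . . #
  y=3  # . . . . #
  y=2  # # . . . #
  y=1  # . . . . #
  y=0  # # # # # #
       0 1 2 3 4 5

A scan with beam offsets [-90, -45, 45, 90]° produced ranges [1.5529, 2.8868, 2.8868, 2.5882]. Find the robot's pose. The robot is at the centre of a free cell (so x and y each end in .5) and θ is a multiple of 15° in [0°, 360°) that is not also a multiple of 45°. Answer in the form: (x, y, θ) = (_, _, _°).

Enumerate (i+0.5, j+0.5, θ) over the 22 free cells and 16 admissible headings. For each, cast all 4 beams and compare to the given ranges.
  (1.5, 5.5, 75°): beam 2 = 3.0000 ≠ 2.8868 ✗
  (2.5, 1.5, 75°): beam 1 = 1.9319 ≠ 1.5529 ✗
  (2.5, 2.5, 60°): beam 1 = 2.8868 ≠ 1.5529 ✗
  (4.5, 5.5, 330°): beam 1 = 5.1962 ≠ 1.5529 ✗
  …
  (3.5, 3.5, 195°): r_1=1.5529, r_2=2.8868, r_3=2.8868, r_4=2.5882 — all match ✓
Only this pose fits every beam.

(x, y, θ) = (3.5, 3.5, 195°)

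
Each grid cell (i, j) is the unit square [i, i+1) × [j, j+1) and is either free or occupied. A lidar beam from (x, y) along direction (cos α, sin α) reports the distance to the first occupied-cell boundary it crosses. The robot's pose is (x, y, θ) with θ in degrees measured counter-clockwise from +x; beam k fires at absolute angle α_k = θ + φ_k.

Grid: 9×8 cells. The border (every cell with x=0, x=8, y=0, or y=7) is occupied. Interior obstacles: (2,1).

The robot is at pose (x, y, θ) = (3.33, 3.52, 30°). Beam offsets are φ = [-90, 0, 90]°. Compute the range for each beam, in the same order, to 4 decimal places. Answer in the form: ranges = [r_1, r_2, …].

ranges = [2.9098, 5.3925, 4.0184]

beam 1: φ=-90°, α=300°
  dir = (cos 300°, sin 300°) = (0.5000, -0.8660); from cell (3,3)
  next x-line at t=1.3400, next y-line at t=0.6004; Δt_x=2.0000, Δt_y=1.1547
    y: enter (3,2) at t=0.6004
    x: enter (4,2) at t=1.3400
    y: enter (4,1) at t=1.7551
    y: enter (4,0) at t=2.9098 ← occupied
  → r_1 = 2.9098
beam 2: φ=0°, α=30°
  dir = (cos 30°, sin 30°) = (0.8660, 0.5000); from cell (3,3)
  next x-line at t=0.7736, next y-line at t=0.9600; Δt_x=1.1547, Δt_y=2.0000
    x: enter (4,3) at t=0.7736
    y: enter (4,4) at t=0.9600
    x: enter (5,4) at t=1.9283
    y: enter (5,5) at t=2.9600
    x: enter (6,5) at t=3.0831
    x: enter (7,5) at t=4.2378
    y: enter (7,6) at t=4.9600
    x: enter (8,6) at t=5.3925 ← occupied
  → r_2 = 5.3925
beam 3: φ=90°, α=120°
  dir = (cos 120°, sin 120°) = (-0.5000, 0.8660); from cell (3,3)
  next x-line at t=0.6600, next y-line at t=0.5543; Δt_x=2.0000, Δt_y=1.1547
    y: enter (3,4) at t=0.5543
    x: enter (2,4) at t=0.6600
    y: enter (2,5) at t=1.7090
    x: enter (1,5) at t=2.6600
    y: enter (1,6) at t=2.8637
    y: enter (1,7) at t=4.0184 ← occupied
  → r_3 = 4.0184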